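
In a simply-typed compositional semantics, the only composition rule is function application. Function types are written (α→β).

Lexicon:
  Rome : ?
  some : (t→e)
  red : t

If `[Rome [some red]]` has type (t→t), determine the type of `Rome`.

(e→(t→t))

[Rome [some red]] is required to be (t→t). [some red] : e cannot yield (t→t) as functor, so Rome : (e→(t→t)).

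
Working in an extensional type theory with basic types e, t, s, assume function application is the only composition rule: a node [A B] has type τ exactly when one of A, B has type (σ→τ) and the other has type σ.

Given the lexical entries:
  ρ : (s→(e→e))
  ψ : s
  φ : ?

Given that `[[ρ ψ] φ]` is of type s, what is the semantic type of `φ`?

((e→e)→s)

At [[ρ ψ] φ] (required: s): [ρ ψ] is (e→e), which is not a function with range s; hence φ is the functor — type ((e→e)→s).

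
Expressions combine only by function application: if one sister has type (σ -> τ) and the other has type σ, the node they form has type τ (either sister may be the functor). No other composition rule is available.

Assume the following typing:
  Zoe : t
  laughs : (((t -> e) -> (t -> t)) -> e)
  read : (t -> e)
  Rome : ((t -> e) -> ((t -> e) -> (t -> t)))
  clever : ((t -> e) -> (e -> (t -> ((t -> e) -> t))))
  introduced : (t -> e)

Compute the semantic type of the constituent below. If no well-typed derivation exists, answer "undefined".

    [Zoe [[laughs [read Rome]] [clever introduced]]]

At [read Rome], Rome : ((t -> e) -> ((t -> e) -> (t -> t))) takes read : (t -> e), giving ((t -> e) -> (t -> t)).
At [laughs [read Rome]], laughs : (((t -> e) -> (t -> t)) -> e) takes [read Rome] : ((t -> e) -> (t -> t)), giving e.
At [clever introduced], clever : ((t -> e) -> (e -> (t -> ((t -> e) -> t)))) takes introduced : (t -> e), giving (e -> (t -> ((t -> e) -> t))).
At [[laughs [read Rome]] [clever introduced]], [clever introduced] : (e -> (t -> ((t -> e) -> t))) takes [laughs [read Rome]] : e, giving (t -> ((t -> e) -> t)).
At [Zoe [[laughs [read Rome]] [clever introduced]]], [[laughs [read Rome]] [clever introduced]] : (t -> ((t -> e) -> t)) takes Zoe : t, giving ((t -> e) -> t).

((t -> e) -> t)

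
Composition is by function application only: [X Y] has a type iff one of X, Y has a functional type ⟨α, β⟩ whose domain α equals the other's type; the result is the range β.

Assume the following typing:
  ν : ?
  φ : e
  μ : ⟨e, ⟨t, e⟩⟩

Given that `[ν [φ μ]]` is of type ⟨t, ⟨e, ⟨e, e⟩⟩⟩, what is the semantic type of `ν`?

⟨⟨t, e⟩, ⟨t, ⟨e, ⟨e, e⟩⟩⟩⟩

[ν [φ μ]] is required to be ⟨t, ⟨e, ⟨e, e⟩⟩⟩. [φ μ] : ⟨t, e⟩ cannot yield ⟨t, ⟨e, ⟨e, e⟩⟩⟩ as functor, so ν : ⟨⟨t, e⟩, ⟨t, ⟨e, ⟨e, e⟩⟩⟩⟩.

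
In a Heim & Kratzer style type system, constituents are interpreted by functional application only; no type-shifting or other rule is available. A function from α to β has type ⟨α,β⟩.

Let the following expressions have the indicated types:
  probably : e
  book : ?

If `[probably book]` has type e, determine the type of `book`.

⟨e,e⟩

At [probably book] (required: e): probably is e, which is not a function with range e; hence book is the functor — type ⟨e,e⟩.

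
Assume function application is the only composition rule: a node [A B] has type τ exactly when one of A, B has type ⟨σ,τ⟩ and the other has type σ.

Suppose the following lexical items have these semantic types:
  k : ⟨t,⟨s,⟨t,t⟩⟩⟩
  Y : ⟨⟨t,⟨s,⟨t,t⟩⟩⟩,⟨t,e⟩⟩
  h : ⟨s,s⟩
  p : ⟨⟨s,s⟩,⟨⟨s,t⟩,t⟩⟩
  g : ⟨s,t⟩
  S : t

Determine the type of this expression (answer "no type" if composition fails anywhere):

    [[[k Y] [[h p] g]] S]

[k Y]: Y is ⟨⟨t,⟨s,⟨t,t⟩⟩⟩,⟨t,e⟩⟩, k is ⟨t,⟨s,⟨t,t⟩⟩⟩; result ⟨t,e⟩.
[h p]: p is ⟨⟨s,s⟩,⟨⟨s,t⟩,t⟩⟩, h is ⟨s,s⟩; result ⟨⟨s,t⟩,t⟩.
[[h p] g]: [h p] is ⟨⟨s,t⟩,t⟩, g is ⟨s,t⟩; result t.
[[k Y] [[h p] g]]: [k Y] is ⟨t,e⟩, [[h p] g] is t; result e.
[[[k Y] [[h p] g]] S]: e with t — neither is a function whose domain matches the other; composition fails here.

no type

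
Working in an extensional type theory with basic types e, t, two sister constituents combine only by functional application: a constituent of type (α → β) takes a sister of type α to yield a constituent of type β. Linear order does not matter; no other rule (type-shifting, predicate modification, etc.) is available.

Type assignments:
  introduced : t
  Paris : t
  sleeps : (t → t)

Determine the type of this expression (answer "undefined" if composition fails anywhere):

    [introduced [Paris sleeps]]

[Paris sleeps]: sleeps is (t → t), Paris is t; result t.
At [introduced [Paris sleeps]]: neither t nor t can take the other as argument; the node is ill-typed.

undefined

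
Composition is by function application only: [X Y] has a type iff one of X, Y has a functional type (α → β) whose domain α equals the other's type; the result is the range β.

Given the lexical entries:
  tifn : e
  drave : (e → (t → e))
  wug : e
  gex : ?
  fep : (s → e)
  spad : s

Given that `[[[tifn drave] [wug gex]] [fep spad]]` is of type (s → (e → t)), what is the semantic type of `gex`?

(e → ((t → e) → (e → (s → (e → t)))))

[[[tifn drave] [wug gex]] [fep spad]] is required to be (s → (e → t)). [fep spad] : e cannot yield (s → (e → t)) as functor, so [[tifn drave] [wug gex]] : (e → (s → (e → t))).
[[tifn drave] [wug gex]] is required to be (e → (s → (e → t))). [tifn drave] : (t → e) cannot yield (e → (s → (e → t))) as functor, so [wug gex] : ((t → e) → (e → (s → (e → t)))).
[wug gex] is required to be ((t → e) → (e → (s → (e → t)))). wug : e cannot yield ((t → e) → (e → (s → (e → t)))) as functor, so gex : (e → ((t → e) → (e → (s → (e → t))))).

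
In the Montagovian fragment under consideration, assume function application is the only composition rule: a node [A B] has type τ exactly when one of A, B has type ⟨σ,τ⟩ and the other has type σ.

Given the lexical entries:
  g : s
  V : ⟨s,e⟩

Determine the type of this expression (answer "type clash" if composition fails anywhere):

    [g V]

At [g V], V : ⟨s,e⟩ takes g : s, giving e.

e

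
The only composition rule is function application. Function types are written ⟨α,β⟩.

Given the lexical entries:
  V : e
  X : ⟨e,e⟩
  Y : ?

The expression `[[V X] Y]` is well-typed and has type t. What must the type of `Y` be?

⟨e,t⟩

[[V X] Y] is required to be t. [V X] : e cannot yield t as functor, so Y : ⟨e,t⟩.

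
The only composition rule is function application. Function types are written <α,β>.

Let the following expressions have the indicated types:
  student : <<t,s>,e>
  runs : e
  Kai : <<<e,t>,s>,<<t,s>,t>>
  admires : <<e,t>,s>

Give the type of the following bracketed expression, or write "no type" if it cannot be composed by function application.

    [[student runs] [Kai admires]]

[student runs]: <<t,s>,e> and e cannot combine by function application — type clash.

no type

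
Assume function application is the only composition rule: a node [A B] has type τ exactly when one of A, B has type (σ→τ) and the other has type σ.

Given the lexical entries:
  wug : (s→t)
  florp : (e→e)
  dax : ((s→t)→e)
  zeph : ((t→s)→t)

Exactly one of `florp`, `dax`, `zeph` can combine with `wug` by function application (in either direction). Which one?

dax

florp : (e→e) — no; wug wants s, and florp wants e.
dax — combines: dax : ((s→t)→e) takes wug : (s→t) as argument, giving e.
zeph : ((t→s)→t) — no; wug wants s, and zeph wants (t→s).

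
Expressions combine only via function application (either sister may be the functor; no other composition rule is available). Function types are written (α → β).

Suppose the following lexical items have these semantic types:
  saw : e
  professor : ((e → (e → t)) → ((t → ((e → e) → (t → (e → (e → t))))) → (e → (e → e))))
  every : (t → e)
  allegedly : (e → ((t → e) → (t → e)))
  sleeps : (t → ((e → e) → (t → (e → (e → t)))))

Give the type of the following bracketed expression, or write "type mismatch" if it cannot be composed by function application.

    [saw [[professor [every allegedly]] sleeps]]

At [every allegedly]: neither (t → e) nor (e → ((t → e) → (t → e))) can take the other as argument; the node is ill-typed.

type mismatch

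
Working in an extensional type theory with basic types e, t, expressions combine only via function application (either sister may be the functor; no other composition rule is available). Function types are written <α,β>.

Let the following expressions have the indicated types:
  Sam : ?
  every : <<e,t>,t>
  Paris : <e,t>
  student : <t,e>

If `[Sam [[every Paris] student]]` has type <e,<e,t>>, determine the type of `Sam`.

<e,<e,<e,t>>>

At [Sam [[every Paris] student]] (required: <e,<e,t>>): [[every Paris] student] is e, which is not a function with range <e,<e,t>>; hence Sam is the functor — type <e,<e,<e,t>>>.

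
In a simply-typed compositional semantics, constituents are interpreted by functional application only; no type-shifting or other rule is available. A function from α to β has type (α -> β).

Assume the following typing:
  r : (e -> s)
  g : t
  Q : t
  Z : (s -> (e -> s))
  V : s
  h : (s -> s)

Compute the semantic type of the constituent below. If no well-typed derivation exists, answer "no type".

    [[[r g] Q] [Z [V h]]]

no type

[r g]: (e -> s) and t cannot combine by function application — type clash.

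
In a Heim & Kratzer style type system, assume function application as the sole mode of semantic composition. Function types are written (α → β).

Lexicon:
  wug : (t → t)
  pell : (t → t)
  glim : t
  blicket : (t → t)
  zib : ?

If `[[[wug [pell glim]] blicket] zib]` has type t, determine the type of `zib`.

(t → t)

At [[[wug [pell glim]] blicket] zib] (required: t): [[wug [pell glim]] blicket] is t, which is not a function with range t; hence zib is the functor — type (t → t).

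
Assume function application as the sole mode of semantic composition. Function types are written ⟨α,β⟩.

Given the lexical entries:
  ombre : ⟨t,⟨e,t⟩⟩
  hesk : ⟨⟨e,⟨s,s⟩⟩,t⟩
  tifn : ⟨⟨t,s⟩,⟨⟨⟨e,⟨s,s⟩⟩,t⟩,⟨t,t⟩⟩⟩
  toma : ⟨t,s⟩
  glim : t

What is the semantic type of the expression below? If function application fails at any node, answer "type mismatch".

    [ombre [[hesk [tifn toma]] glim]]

[tifn toma]: tifn is ⟨⟨t,s⟩,⟨⟨⟨e,⟨s,s⟩⟩,t⟩,⟨t,t⟩⟩⟩, toma is ⟨t,s⟩; result ⟨⟨⟨e,⟨s,s⟩⟩,t⟩,⟨t,t⟩⟩.
[hesk [tifn toma]]: [tifn toma] is ⟨⟨⟨e,⟨s,s⟩⟩,t⟩,⟨t,t⟩⟩, hesk is ⟨⟨e,⟨s,s⟩⟩,t⟩; result ⟨t,t⟩.
[[hesk [tifn toma]] glim]: [hesk [tifn toma]] is ⟨t,t⟩, glim is t; result t.
[ombre [[hesk [tifn toma]] glim]]: ombre is ⟨t,⟨e,t⟩⟩, [[hesk [tifn toma]] glim] is t; result ⟨e,t⟩.

⟨e,t⟩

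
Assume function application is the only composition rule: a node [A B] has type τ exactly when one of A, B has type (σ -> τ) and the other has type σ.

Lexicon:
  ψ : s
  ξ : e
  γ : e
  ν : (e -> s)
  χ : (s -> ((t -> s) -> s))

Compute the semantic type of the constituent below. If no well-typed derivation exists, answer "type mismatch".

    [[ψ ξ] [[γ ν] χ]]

type mismatch

[ψ ξ]: s with e — neither is a function whose domain matches the other; composition fails here.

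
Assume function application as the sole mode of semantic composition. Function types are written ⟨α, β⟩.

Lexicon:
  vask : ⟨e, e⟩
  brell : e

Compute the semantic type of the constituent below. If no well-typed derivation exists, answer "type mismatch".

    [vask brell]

[vask brell]: ⟨e, e⟩ applied to e yields e.

e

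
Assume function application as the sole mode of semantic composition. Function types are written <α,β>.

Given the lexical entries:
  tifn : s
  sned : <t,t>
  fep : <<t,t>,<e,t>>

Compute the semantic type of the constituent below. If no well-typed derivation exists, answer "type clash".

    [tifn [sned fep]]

[sned fep] — fep of type <<t,t>,<e,t>> combines with sned of type <t,t>: type <e,t>.
At [tifn [sned fep]]: neither s nor <e,t> can take the other as argument; the node is ill-typed.

type clash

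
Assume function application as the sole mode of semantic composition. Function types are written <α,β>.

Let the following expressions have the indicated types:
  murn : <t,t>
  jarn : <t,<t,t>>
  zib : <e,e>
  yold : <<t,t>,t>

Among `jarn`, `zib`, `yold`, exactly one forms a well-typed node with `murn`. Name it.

jarn : <t,<t,t>> — neither side's domain matches the other.
zib : <e,e> — neither side's domain matches the other.
yold — combines: yold : <<t,t>,t> takes murn : <t,t> as argument, giving t.

yold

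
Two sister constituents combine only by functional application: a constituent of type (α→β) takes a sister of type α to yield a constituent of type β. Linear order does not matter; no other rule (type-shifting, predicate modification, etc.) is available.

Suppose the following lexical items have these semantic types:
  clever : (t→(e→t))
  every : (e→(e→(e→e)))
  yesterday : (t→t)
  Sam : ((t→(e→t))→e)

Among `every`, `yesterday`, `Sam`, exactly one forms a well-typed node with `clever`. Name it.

Sam

every : (e→(e→(e→e))) — neither side's domain matches the other.
yesterday : (t→t) — neither side's domain matches the other.
Sam — combines: Sam : ((t→(e→t))→e) takes clever : (t→(e→t)) as argument, giving e.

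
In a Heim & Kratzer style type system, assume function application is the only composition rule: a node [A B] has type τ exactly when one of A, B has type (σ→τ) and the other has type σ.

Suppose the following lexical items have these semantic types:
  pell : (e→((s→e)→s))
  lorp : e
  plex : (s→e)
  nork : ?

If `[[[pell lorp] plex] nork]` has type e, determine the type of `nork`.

For [[[pell lorp] plex] nork] to have type e with [[pell lorp] plex] of type s, nork must be the function: nork : (s→e).

(s→e)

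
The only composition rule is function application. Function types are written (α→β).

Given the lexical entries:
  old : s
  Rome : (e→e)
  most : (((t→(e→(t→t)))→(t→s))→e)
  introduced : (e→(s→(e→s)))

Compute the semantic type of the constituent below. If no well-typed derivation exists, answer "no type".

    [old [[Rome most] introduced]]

At [Rome most]: neither (e→e) nor (((t→(e→(t→t)))→(t→s))→e) can take the other as argument; the node is ill-typed.

no type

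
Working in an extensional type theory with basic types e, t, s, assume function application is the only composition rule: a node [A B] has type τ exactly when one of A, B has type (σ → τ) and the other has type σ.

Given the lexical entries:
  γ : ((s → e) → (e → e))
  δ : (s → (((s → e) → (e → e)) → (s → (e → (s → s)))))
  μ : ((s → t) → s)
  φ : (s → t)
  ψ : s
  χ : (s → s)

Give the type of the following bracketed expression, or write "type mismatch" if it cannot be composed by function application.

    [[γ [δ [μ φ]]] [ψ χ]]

[μ φ] — μ of type ((s → t) → s) combines with φ of type (s → t): type s.
[δ [μ φ]] — δ of type (s → (((s → e) → (e → e)) → (s → (e → (s → s))))) combines with [μ φ] of type s: type (((s → e) → (e → e)) → (s → (e → (s → s)))).
[γ [δ [μ φ]]] — [δ [μ φ]] of type (((s → e) → (e → e)) → (s → (e → (s → s)))) combines with γ of type ((s → e) → (e → e)): type (s → (e → (s → s))).
[ψ χ] — χ of type (s → s) combines with ψ of type s: type s.
[[γ [δ [μ φ]]] [ψ χ]] — [γ [δ [μ φ]]] of type (s → (e → (s → s))) combines with [ψ χ] of type s: type (e → (s → s)).

(e → (s → s))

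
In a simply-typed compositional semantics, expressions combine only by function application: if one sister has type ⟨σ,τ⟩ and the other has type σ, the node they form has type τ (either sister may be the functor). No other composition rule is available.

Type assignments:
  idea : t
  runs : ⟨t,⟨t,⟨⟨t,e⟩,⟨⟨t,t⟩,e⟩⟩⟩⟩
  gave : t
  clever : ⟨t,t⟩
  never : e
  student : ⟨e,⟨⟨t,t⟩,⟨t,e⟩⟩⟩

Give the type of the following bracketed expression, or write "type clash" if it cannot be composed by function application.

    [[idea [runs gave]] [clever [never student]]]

[runs gave]: functor runs : ⟨t,⟨t,⟨⟨t,e⟩,⟨⟨t,t⟩,e⟩⟩⟩⟩, argument gave : t; result ⟨t,⟨⟨t,e⟩,⟨⟨t,t⟩,e⟩⟩⟩.
[idea [runs gave]]: functor [runs gave] : ⟨t,⟨⟨t,e⟩,⟨⟨t,t⟩,e⟩⟩⟩, argument idea : t; result ⟨⟨t,e⟩,⟨⟨t,t⟩,e⟩⟩.
[never student]: functor student : ⟨e,⟨⟨t,t⟩,⟨t,e⟩⟩⟩, argument never : e; result ⟨⟨t,t⟩,⟨t,e⟩⟩.
[clever [never student]]: functor [never student] : ⟨⟨t,t⟩,⟨t,e⟩⟩, argument clever : ⟨t,t⟩; result ⟨t,e⟩.
[[idea [runs gave]] [clever [never student]]]: functor [idea [runs gave]] : ⟨⟨t,e⟩,⟨⟨t,t⟩,e⟩⟩, argument [clever [never student]] : ⟨t,e⟩; result ⟨⟨t,t⟩,e⟩.

⟨⟨t,t⟩,e⟩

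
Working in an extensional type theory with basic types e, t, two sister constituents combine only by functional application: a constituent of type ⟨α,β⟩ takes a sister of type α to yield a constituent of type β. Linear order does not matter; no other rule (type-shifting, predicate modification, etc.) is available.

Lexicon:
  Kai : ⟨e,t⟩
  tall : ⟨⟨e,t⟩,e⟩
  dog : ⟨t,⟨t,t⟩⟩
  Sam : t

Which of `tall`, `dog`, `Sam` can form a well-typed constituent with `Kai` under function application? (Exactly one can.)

tall

tall — combines: tall : ⟨⟨e,t⟩,e⟩ takes Kai : ⟨e,t⟩ as argument, giving e.
dog : ⟨t,⟨t,t⟩⟩ — no; Kai wants e, and dog wants t.
Sam : t — no; Kai wants e, and Sam wants nothing (atomic).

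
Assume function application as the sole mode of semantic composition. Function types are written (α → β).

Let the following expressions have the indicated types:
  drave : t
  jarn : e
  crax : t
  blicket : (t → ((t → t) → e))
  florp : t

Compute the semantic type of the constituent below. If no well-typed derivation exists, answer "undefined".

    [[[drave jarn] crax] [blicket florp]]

undefined

At [drave jarn]: neither t nor e can take the other as argument; the node is ill-typed.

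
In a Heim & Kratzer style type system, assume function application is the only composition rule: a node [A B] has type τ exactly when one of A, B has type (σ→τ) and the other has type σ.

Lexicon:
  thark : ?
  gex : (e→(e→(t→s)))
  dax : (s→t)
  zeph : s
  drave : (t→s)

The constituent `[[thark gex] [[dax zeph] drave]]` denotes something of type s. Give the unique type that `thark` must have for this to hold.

[[thark gex] [[dax zeph] drave]] must have type s. The sister [[dax zeph] drave] has type s; that is not a function onto s, so [thark gex] must be the functor, of type (s→s).
[thark gex] must have type (s→s). The sister gex has type (e→(e→(t→s))); that is not a function onto (s→s), so thark must be the functor, of type ((e→(e→(t→s)))→(s→s)).

((e→(e→(t→s)))→(s→s))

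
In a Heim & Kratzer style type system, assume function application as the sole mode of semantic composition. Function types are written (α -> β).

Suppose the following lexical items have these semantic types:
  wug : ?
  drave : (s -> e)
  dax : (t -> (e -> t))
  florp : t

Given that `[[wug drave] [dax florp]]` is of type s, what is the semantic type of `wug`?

For [[wug drave] [dax florp]] to have type s with [dax florp] of type (e -> t), [wug drave] must be the function: [wug drave] : ((e -> t) -> s).
For [wug drave] to have type ((e -> t) -> s) with drave of type (s -> e), wug must be the function: wug : ((s -> e) -> ((e -> t) -> s)).

((s -> e) -> ((e -> t) -> s))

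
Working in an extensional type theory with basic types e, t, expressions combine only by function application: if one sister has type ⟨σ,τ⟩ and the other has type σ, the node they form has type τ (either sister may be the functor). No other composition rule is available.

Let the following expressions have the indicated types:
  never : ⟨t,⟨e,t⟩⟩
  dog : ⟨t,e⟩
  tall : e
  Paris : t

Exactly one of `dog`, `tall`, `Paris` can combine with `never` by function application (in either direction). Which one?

Paris

dog : ⟨t,e⟩ — no; never wants t, and dog wants t.
tall : e — no; never wants t, and tall wants nothing (atomic).
Paris — combines: never : ⟨t,⟨e,t⟩⟩ takes Paris : t as argument, giving ⟨e,t⟩.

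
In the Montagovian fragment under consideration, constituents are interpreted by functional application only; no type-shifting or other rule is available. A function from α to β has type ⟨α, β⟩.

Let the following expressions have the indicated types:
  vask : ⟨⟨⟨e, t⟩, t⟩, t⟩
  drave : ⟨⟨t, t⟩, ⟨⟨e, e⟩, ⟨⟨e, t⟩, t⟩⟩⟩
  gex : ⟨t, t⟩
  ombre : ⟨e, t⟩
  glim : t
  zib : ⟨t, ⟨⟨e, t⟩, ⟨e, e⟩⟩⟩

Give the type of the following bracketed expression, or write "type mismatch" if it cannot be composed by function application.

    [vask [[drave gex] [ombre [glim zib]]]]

[drave gex] — drave of type ⟨⟨t, t⟩, ⟨⟨e, e⟩, ⟨⟨e, t⟩, t⟩⟩⟩ combines with gex of type ⟨t, t⟩: type ⟨⟨e, e⟩, ⟨⟨e, t⟩, t⟩⟩.
[glim zib] — zib of type ⟨t, ⟨⟨e, t⟩, ⟨e, e⟩⟩⟩ combines with glim of type t: type ⟨⟨e, t⟩, ⟨e, e⟩⟩.
[ombre [glim zib]] — [glim zib] of type ⟨⟨e, t⟩, ⟨e, e⟩⟩ combines with ombre of type ⟨e, t⟩: type ⟨e, e⟩.
[[drave gex] [ombre [glim zib]]] — [drave gex] of type ⟨⟨e, e⟩, ⟨⟨e, t⟩, t⟩⟩ combines with [ombre [glim zib]] of type ⟨e, e⟩: type ⟨⟨e, t⟩, t⟩.
[vask [[drave gex] [ombre [glim zib]]]] — vask of type ⟨⟨⟨e, t⟩, t⟩, t⟩ combines with [[drave gex] [ombre [glim zib]]] of type ⟨⟨e, t⟩, t⟩: type t.

t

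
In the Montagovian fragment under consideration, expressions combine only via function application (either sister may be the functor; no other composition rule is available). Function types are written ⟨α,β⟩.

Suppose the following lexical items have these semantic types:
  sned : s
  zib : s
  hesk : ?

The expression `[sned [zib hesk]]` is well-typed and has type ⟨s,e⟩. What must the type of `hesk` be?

[sned [zib hesk]] is required to be ⟨s,e⟩. sned : s cannot yield ⟨s,e⟩ as functor, so [zib hesk] : ⟨s,⟨s,e⟩⟩.
[zib hesk] is required to be ⟨s,⟨s,e⟩⟩. zib : s cannot yield ⟨s,⟨s,e⟩⟩ as functor, so hesk : ⟨s,⟨s,⟨s,e⟩⟩⟩.

⟨s,⟨s,⟨s,e⟩⟩⟩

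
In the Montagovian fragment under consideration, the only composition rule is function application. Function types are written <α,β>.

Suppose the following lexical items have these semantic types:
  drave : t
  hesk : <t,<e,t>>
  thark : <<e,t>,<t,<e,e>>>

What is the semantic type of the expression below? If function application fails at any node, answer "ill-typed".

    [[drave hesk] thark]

<t,<e,e>>

[drave hesk] — hesk of type <t,<e,t>> combines with drave of type t: type <e,t>.
[[drave hesk] thark] — thark of type <<e,t>,<t,<e,e>>> combines with [drave hesk] of type <e,t>: type <t,<e,e>>.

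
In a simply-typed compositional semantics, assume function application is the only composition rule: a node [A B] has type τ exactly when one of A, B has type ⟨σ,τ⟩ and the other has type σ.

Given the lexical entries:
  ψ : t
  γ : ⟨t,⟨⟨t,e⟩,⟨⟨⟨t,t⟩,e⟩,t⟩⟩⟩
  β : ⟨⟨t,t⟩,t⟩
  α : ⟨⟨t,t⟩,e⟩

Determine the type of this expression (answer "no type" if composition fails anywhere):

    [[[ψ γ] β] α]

no type

[ψ γ]: functor γ : ⟨t,⟨⟨t,e⟩,⟨⟨⟨t,t⟩,e⟩,t⟩⟩⟩, argument ψ : t; result ⟨⟨t,e⟩,⟨⟨⟨t,t⟩,e⟩,t⟩⟩.
[[ψ γ] β]: ⟨⟨t,e⟩,⟨⟨⟨t,t⟩,e⟩,t⟩⟩ and ⟨⟨t,t⟩,t⟩ cannot combine by function application — type clash.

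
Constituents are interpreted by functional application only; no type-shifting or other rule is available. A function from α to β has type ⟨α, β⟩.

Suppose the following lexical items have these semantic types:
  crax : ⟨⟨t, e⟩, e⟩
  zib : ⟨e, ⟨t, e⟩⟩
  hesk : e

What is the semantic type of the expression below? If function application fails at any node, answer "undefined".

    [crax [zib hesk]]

e

At [zib hesk], zib : ⟨e, ⟨t, e⟩⟩ takes hesk : e, giving ⟨t, e⟩.
At [crax [zib hesk]], crax : ⟨⟨t, e⟩, e⟩ takes [zib hesk] : ⟨t, e⟩, giving e.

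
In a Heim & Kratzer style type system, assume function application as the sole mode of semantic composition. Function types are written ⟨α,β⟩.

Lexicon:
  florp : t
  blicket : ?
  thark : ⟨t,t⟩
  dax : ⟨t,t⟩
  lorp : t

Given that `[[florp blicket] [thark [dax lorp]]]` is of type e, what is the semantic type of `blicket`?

At [[florp blicket] [thark [dax lorp]]] (required: e): [thark [dax lorp]] is t, which is not a function with range e; hence [florp blicket] is the functor — type ⟨t,e⟩.
At [florp blicket] (required: ⟨t,e⟩): florp is t, which is not a function with range ⟨t,e⟩; hence blicket is the functor — type ⟨t,⟨t,e⟩⟩.

⟨t,⟨t,e⟩⟩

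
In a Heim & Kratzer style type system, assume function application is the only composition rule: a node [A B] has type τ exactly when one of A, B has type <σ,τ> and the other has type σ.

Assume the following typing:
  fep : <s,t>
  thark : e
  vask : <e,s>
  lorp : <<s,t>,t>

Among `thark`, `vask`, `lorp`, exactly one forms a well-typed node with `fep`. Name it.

thark : e — does not combine with fep.
vask : <e,s> — does not combine with fep.
lorp — combines: lorp : <<s,t>,t> takes fep : <s,t> as argument, giving t.

lorp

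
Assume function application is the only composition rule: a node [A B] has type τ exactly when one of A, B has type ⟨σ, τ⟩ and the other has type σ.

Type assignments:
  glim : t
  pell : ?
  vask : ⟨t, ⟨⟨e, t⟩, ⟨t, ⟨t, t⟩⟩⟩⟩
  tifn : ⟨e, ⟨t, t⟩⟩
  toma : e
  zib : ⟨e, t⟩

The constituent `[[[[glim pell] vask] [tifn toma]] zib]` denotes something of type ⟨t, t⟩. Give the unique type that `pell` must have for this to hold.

For [[[[glim pell] vask] [tifn toma]] zib] to have type ⟨t, t⟩ with zib of type ⟨e, t⟩, [[[glim pell] vask] [tifn toma]] must be the function: [[[glim pell] vask] [tifn toma]] : ⟨⟨e, t⟩, ⟨t, t⟩⟩.
For [[[glim pell] vask] [tifn toma]] to have type ⟨⟨e, t⟩, ⟨t, t⟩⟩ with [tifn toma] of type ⟨t, t⟩, [[glim pell] vask] must be the function: [[glim pell] vask] : ⟨⟨t, t⟩, ⟨⟨e, t⟩, ⟨t, t⟩⟩⟩.
For [[glim pell] vask] to have type ⟨⟨t, t⟩, ⟨⟨e, t⟩, ⟨t, t⟩⟩⟩ with vask of type ⟨t, ⟨⟨e, t⟩, ⟨t, ⟨t, t⟩⟩⟩⟩, [glim pell] must be the function: [glim pell] : ⟨⟨t, ⟨⟨e, t⟩, ⟨t, ⟨t, t⟩⟩⟩⟩, ⟨⟨t, t⟩, ⟨⟨e, t⟩, ⟨t, t⟩⟩⟩⟩.
For [glim pell] to have type ⟨⟨t, ⟨⟨e, t⟩, ⟨t, ⟨t, t⟩⟩⟩⟩, ⟨⟨t, t⟩, ⟨⟨e, t⟩, ⟨t, t⟩⟩⟩⟩ with glim of type t, pell must be the function: pell : ⟨t, ⟨⟨t, ⟨⟨e, t⟩, ⟨t, ⟨t, t⟩⟩⟩⟩, ⟨⟨t, t⟩, ⟨⟨e, t⟩, ⟨t, t⟩⟩⟩⟩⟩.

⟨t, ⟨⟨t, ⟨⟨e, t⟩, ⟨t, ⟨t, t⟩⟩⟩⟩, ⟨⟨t, t⟩, ⟨⟨e, t⟩, ⟨t, t⟩⟩⟩⟩⟩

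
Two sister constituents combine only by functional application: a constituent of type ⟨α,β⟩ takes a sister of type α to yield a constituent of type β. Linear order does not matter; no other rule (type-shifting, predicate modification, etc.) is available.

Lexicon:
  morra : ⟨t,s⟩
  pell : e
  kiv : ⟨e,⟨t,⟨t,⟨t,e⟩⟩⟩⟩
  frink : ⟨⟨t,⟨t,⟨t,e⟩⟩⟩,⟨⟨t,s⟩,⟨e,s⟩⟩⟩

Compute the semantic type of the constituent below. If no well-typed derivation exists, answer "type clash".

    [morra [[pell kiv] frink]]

⟨e,s⟩

At [pell kiv], kiv : ⟨e,⟨t,⟨t,⟨t,e⟩⟩⟩⟩ takes pell : e, giving ⟨t,⟨t,⟨t,e⟩⟩⟩.
At [[pell kiv] frink], frink : ⟨⟨t,⟨t,⟨t,e⟩⟩⟩,⟨⟨t,s⟩,⟨e,s⟩⟩⟩ takes [pell kiv] : ⟨t,⟨t,⟨t,e⟩⟩⟩, giving ⟨⟨t,s⟩,⟨e,s⟩⟩.
At [morra [[pell kiv] frink]], [[pell kiv] frink] : ⟨⟨t,s⟩,⟨e,s⟩⟩ takes morra : ⟨t,s⟩, giving ⟨e,s⟩.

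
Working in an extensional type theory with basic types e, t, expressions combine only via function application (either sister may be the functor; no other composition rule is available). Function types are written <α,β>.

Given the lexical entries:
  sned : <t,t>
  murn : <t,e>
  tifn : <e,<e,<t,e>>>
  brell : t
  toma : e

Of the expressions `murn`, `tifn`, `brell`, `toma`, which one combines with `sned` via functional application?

brell

murn : <t,e> — sned needs t; murn needs t; neither fits.
tifn : <e,<e,<t,e>>> — sned needs t; tifn needs e; neither fits.
brell — combines: sned : <t,t> takes brell : t as argument, giving t.
toma : e — sned needs t; toma needs nothing (atomic); neither fits.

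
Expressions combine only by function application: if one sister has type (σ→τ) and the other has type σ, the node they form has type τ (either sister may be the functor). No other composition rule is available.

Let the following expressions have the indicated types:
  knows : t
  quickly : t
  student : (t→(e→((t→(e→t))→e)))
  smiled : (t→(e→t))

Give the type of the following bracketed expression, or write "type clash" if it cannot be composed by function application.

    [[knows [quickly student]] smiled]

At [quickly student], student : (t→(e→((t→(e→t))→e))) takes quickly : t, giving (e→((t→(e→t))→e)).
At [knows [quickly student]]: neither t nor (e→((t→(e→t))→e)) can take the other as argument; the node is ill-typed.

type clash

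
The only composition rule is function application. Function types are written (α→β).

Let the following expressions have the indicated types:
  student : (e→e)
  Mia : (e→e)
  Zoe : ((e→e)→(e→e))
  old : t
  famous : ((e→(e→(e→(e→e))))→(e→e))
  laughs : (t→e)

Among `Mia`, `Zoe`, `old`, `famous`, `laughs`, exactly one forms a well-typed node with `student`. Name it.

Mia : (e→e) — student needs e; Mia needs e; neither fits.
Zoe — combines: Zoe : ((e→e)→(e→e)) takes student : (e→e) as argument, giving (e→e).
old : t — student needs e; old needs nothing (atomic); neither fits.
famous : ((e→(e→(e→(e→e))))→(e→e)) — student needs e; famous needs (e→(e→(e→(e→e)))); neither fits.
laughs : (t→e) — student needs e; laughs needs t; neither fits.

Zoe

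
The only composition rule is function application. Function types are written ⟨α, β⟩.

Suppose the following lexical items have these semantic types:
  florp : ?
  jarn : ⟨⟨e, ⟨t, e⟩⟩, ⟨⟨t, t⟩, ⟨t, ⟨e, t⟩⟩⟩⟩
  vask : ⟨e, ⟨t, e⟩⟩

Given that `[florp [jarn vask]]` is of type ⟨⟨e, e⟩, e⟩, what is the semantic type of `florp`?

⟨⟨⟨t, t⟩, ⟨t, ⟨e, t⟩⟩⟩, ⟨⟨e, e⟩, e⟩⟩

[florp [jarn vask]] must have type ⟨⟨e, e⟩, e⟩. The sister [jarn vask] has type ⟨⟨t, t⟩, ⟨t, ⟨e, t⟩⟩⟩; that is not a function onto ⟨⟨e, e⟩, e⟩, so florp must be the functor, of type ⟨⟨⟨t, t⟩, ⟨t, ⟨e, t⟩⟩⟩, ⟨⟨e, e⟩, e⟩⟩.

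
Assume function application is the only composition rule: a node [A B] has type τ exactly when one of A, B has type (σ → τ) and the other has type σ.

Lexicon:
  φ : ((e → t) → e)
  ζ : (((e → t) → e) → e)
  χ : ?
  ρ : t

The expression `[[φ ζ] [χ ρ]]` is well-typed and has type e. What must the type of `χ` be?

[[φ ζ] [χ ρ]] must have type e. The sister [φ ζ] has type e; that is not a function onto e, so [χ ρ] must be the functor, of type (e → e).
[χ ρ] must have type (e → e). The sister ρ has type t; that is not a function onto (e → e), so χ must be the functor, of type (t → (e → e)).

(t → (e → e))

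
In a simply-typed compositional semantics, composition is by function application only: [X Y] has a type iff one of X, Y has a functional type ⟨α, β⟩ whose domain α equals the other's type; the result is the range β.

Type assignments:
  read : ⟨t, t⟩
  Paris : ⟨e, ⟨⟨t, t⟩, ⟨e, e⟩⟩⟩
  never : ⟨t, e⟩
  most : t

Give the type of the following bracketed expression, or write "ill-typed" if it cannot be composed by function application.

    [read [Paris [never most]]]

⟨e, e⟩

[never most] — never of type ⟨t, e⟩ combines with most of type t: type e.
[Paris [never most]] — Paris of type ⟨e, ⟨⟨t, t⟩, ⟨e, e⟩⟩⟩ combines with [never most] of type e: type ⟨⟨t, t⟩, ⟨e, e⟩⟩.
[read [Paris [never most]]] — [Paris [never most]] of type ⟨⟨t, t⟩, ⟨e, e⟩⟩ combines with read of type ⟨t, t⟩: type ⟨e, e⟩.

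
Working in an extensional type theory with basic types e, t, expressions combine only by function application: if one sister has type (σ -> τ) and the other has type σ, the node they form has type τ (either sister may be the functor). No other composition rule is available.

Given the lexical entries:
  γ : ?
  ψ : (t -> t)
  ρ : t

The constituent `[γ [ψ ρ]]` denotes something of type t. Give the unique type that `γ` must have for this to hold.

(t -> t)

[γ [ψ ρ]] must have type t. The sister [ψ ρ] has type t; that is not a function onto t, so γ must be the functor, of type (t -> t).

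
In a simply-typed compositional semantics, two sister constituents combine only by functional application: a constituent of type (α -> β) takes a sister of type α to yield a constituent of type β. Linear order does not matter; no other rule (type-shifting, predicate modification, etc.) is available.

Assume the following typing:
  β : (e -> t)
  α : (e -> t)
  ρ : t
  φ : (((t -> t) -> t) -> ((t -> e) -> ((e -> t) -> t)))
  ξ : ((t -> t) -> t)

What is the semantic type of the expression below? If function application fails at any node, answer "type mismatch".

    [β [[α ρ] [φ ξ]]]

[α ρ]: (e -> t) with t — neither is a function whose domain matches the other; composition fails here.

type mismatch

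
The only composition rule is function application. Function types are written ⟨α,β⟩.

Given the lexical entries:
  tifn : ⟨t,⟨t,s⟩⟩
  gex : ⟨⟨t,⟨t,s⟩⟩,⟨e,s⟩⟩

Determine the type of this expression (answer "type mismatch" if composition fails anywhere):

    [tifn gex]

⟨e,s⟩

At [tifn gex], gex : ⟨⟨t,⟨t,s⟩⟩,⟨e,s⟩⟩ takes tifn : ⟨t,⟨t,s⟩⟩, giving ⟨e,s⟩.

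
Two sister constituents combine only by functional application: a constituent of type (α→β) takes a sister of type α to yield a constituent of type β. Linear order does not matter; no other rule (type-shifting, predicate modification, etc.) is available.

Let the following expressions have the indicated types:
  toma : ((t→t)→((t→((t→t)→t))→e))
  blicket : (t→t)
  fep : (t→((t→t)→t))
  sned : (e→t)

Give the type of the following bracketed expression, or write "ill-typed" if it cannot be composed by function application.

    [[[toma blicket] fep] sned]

[toma blicket] — toma of type ((t→t)→((t→((t→t)→t))→e)) combines with blicket of type (t→t): type ((t→((t→t)→t))→e).
[[toma blicket] fep] — [toma blicket] of type ((t→((t→t)→t))→e) combines with fep of type (t→((t→t)→t)): type e.
[[[toma blicket] fep] sned] — sned of type (e→t) combines with [[toma blicket] fep] of type e: type t.

t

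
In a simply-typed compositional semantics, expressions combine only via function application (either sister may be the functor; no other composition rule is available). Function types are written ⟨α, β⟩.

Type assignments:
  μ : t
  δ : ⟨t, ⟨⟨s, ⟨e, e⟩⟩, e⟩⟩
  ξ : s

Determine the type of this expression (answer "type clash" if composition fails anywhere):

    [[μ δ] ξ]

type clash

At [μ δ], δ : ⟨t, ⟨⟨s, ⟨e, e⟩⟩, e⟩⟩ takes μ : t, giving ⟨⟨s, ⟨e, e⟩⟩, e⟩.
At [[μ δ] ξ]: neither ⟨⟨s, ⟨e, e⟩⟩, e⟩ nor s can take the other as argument; the node is ill-typed.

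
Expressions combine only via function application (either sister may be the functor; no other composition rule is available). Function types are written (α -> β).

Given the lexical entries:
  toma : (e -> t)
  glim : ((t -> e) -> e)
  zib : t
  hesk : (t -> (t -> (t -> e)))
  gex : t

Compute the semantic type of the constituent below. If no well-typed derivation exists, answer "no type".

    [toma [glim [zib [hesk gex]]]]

t

At [hesk gex], hesk : (t -> (t -> (t -> e))) takes gex : t, giving (t -> (t -> e)).
At [zib [hesk gex]], [hesk gex] : (t -> (t -> e)) takes zib : t, giving (t -> e).
At [glim [zib [hesk gex]]], glim : ((t -> e) -> e) takes [zib [hesk gex]] : (t -> e), giving e.
At [toma [glim [zib [hesk gex]]]], toma : (e -> t) takes [glim [zib [hesk gex]]] : e, giving t.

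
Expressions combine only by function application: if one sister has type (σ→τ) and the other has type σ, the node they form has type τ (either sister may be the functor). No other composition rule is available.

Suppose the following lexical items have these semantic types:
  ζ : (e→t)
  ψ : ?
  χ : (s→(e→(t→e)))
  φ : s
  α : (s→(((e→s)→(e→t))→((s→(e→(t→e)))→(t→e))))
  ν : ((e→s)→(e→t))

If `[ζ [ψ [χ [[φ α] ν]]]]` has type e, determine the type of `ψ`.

((t→e)→((e→t)→e))

[ζ [ψ [χ [[φ α] ν]]]] must have type e. The sister ζ has type (e→t); that is not a function onto e, so [ψ [χ [[φ α] ν]]] must be the functor, of type ((e→t)→e).
[ψ [χ [[φ α] ν]]] must have type ((e→t)→e). The sister [χ [[φ α] ν]] has type (t→e); that is not a function onto ((e→t)→e), so ψ must be the functor, of type ((t→e)→((e→t)→e)).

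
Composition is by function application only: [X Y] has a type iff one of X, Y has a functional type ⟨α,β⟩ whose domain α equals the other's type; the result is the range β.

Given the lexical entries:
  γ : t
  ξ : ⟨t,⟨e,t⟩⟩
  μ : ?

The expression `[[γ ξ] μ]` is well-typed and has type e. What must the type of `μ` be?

⟨⟨e,t⟩,e⟩

For [[γ ξ] μ] to have type e with [γ ξ] of type ⟨e,t⟩, μ must be the function: μ : ⟨⟨e,t⟩,e⟩.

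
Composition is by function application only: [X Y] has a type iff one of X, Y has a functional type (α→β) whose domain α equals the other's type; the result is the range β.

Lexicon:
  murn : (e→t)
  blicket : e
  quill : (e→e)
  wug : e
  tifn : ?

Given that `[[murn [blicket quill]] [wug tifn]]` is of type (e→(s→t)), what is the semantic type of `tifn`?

[[murn [blicket quill]] [wug tifn]] is required to be (e→(s→t)). [murn [blicket quill]] : t cannot yield (e→(s→t)) as functor, so [wug tifn] : (t→(e→(s→t))).
[wug tifn] is required to be (t→(e→(s→t))). wug : e cannot yield (t→(e→(s→t))) as functor, so tifn : (e→(t→(e→(s→t)))).

(e→(t→(e→(s→t))))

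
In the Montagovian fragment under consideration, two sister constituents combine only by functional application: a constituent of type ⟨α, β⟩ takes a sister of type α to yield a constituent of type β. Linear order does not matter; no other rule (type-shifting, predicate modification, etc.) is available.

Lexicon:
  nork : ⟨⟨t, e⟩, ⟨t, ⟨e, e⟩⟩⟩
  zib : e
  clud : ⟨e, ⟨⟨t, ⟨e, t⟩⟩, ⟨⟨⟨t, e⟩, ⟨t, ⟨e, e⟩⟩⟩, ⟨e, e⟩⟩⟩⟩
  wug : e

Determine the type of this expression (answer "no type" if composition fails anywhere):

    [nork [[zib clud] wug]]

[zib clud]: functor clud : ⟨e, ⟨⟨t, ⟨e, t⟩⟩, ⟨⟨⟨t, e⟩, ⟨t, ⟨e, e⟩⟩⟩, ⟨e, e⟩⟩⟩⟩, argument zib : e; result ⟨⟨t, ⟨e, t⟩⟩, ⟨⟨⟨t, e⟩, ⟨t, ⟨e, e⟩⟩⟩, ⟨e, e⟩⟩⟩.
[[zib clud] wug]: ⟨⟨t, ⟨e, t⟩⟩, ⟨⟨⟨t, e⟩, ⟨t, ⟨e, e⟩⟩⟩, ⟨e, e⟩⟩⟩ with e — neither is a function whose domain matches the other; composition fails here.

no type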